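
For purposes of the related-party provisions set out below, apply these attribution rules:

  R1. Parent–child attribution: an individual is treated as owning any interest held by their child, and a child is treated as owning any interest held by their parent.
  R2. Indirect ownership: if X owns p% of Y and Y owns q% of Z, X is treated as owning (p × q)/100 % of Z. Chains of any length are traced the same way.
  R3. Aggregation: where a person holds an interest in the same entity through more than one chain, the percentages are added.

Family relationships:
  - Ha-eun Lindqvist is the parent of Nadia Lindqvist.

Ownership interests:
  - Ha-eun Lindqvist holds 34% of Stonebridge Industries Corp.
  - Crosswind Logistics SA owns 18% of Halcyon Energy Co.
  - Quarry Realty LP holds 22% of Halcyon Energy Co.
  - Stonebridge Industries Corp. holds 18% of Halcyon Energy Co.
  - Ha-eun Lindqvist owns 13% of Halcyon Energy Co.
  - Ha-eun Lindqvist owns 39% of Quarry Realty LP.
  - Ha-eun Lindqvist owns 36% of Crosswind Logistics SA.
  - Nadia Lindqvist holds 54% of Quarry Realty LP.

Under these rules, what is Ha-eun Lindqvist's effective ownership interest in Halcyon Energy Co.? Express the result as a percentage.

46.06%

By parent–child attribution (R1), Ha-eun Lindqvist is treated as also owning Nadia Lindqvist's interest in Quarry Realty LP, giving 39% + 54% = 93%.
Chain via Crosswind Logistics SA (R2): 36% × 18% = 6.48% of Halcyon Energy Co.
Chain via Quarry Realty LP (R2): 93% × 22% = 20.46% of Halcyon Energy Co.
Chain via Stonebridge Industries Corp. (R2): 34% × 18% = 6.12% of Halcyon Energy Co.
Direct interest in Halcyon Energy Co: 13%.
Aggregating (R3): 6.48% + 20.46% + 6.12% + 13% = 46.06%.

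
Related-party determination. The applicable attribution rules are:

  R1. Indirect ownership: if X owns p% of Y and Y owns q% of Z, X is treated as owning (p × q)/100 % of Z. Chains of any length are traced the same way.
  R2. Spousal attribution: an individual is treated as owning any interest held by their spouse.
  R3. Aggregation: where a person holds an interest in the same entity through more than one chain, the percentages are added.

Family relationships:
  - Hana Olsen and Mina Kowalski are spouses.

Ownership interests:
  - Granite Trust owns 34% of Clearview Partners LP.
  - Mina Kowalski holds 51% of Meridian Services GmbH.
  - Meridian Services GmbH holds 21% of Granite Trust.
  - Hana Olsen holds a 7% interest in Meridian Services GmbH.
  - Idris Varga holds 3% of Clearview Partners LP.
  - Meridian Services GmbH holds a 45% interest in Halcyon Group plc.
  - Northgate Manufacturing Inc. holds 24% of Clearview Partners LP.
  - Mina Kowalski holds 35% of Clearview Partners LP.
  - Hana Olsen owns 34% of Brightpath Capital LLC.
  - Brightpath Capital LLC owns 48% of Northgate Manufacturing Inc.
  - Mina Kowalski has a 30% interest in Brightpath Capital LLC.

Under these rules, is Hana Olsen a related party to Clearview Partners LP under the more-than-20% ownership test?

By spousal attribution (R2), Hana Olsen is treated as also owning Mina Kowalski's interest in Brightpath Capital LLC, giving 34% + 30% = 64%.
By spousal attribution (R2), Hana Olsen is treated as also owning Mina Kowalski's interest in Meridian Services GmbH, giving 7% + 51% = 58%.
By spousal attribution (R2), Hana Olsen is treated as owning Mina Kowalski's 35% interest in Clearview Partners LP.
Chain via Brightpath Capital LLC → Northgate Manufacturing Inc. (R1): 64% × 48% × 24% = 7.3728% of Clearview Partners LP.
Chain via Meridian Services GmbH → Granite Trust (R1): 58% × 21% × 34% = 4.1412% of Clearview Partners LP.
Direct interest in Clearview Partners LP: 35%.
Aggregating (R3): 7.3728% + 4.1412% + 35% = 46.514%.
46.514% exceeds the 20% threshold, so Hana is a related party to Clearview Partners LP.

Yes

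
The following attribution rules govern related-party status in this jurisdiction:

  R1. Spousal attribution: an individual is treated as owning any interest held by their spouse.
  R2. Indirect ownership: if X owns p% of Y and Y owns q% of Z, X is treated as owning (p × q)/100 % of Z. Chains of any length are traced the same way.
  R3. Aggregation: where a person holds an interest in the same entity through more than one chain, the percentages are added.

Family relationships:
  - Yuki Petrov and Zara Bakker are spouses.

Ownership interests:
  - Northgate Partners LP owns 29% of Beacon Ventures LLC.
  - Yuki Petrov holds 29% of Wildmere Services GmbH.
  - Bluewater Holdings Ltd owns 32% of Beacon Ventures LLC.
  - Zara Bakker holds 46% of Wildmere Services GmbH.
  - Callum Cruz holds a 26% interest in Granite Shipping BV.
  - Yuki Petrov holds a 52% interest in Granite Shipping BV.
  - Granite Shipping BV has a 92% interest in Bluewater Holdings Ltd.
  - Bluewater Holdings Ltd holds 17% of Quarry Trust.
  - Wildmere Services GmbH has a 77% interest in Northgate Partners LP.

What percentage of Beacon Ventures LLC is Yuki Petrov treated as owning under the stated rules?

32.0563%

By spousal attribution (R1), Yuki Petrov is treated as also owning Zara Bakker's interest in Wildmere Services GmbH, giving 29% + 46% = 75%.
Chain via Wildmere Services GmbH → Northgate Partners LP (R2): 75% × 77% × 29% = 16.7475% of Beacon Ventures LLC.
Chain via Granite Shipping BV → Bluewater Holdings Ltd (R2): 52% × 92% × 32% = 15.3088% of Beacon Ventures LLC.
Aggregating (R3): 16.7475% + 15.3088% = 32.0563%.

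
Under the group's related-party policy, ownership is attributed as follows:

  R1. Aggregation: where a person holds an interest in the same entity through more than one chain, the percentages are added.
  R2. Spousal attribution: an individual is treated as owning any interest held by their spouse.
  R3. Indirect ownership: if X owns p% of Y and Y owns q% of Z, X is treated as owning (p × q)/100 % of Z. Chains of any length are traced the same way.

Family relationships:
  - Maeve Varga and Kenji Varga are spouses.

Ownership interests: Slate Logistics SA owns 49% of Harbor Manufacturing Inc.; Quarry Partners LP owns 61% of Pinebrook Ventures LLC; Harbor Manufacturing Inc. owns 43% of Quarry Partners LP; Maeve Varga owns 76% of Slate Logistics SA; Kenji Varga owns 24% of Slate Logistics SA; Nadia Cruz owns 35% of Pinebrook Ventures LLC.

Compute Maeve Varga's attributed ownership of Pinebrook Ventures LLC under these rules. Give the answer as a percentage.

12.8527%

By spousal attribution (R2), Maeve Varga is treated as also owning Kenji Varga's interest in Slate Logistics SA, giving 76% + 24% = 100%.
Chain via Slate Logistics SA → Harbor Manufacturing Inc. → Quarry Partners LP (R3): 100% × 49% × 43% × 61% = 12.8527% of Pinebrook Ventures LLC.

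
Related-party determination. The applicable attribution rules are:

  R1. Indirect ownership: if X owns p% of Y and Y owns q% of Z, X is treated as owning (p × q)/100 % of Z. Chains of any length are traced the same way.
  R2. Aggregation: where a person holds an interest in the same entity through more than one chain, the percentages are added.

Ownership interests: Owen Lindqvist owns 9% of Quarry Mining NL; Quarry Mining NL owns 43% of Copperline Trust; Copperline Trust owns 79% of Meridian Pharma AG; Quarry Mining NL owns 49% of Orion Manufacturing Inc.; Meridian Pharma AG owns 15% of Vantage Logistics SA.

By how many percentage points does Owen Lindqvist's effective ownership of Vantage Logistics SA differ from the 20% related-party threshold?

19.541405

Chain via Quarry Mining NL → Copperline Trust → Meridian Pharma AG (R1): 9% × 43% × 79% × 15% = 0.458595% of Vantage Logistics SA.
0.458595% falls short of the 20% threshold by 19.541405 percentage points.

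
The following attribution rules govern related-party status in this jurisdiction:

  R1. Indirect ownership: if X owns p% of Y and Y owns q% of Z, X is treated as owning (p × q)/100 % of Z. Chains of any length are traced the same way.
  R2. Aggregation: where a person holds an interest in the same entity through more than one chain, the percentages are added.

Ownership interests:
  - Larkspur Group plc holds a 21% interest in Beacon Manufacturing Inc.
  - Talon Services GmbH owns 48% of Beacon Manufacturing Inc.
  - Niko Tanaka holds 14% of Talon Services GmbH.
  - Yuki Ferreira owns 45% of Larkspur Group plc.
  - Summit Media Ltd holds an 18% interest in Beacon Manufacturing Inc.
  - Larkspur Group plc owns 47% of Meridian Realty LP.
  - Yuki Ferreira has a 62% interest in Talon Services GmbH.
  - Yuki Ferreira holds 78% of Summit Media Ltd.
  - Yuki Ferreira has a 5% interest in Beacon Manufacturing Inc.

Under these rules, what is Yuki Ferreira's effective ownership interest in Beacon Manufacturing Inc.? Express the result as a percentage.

Chain via Larkspur Group plc (R1): 45% × 21% = 9.45% of Beacon Manufacturing Inc.
Chain via Summit Media Ltd (R1): 78% × 18% = 14.04% of Beacon Manufacturing Inc.
Chain via Talon Services GmbH (R1): 62% × 48% = 29.76% of Beacon Manufacturing Inc.
Direct interest in Beacon Manufacturing Inc: 5%.
Aggregating (R2): 9.45% + 14.04% + 29.76% + 5% = 58.25%.

58.25%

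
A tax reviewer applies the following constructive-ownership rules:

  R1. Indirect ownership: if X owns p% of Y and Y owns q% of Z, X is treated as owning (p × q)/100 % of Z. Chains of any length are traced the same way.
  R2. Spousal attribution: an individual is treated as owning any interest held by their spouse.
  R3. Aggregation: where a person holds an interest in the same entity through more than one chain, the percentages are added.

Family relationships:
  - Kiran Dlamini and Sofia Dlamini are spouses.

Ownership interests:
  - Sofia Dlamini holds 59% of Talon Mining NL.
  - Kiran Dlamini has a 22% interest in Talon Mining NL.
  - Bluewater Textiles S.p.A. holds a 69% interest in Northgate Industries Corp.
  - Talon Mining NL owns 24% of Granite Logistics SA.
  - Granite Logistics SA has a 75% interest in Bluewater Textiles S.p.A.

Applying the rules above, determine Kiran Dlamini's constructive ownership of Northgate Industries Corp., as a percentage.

By spousal attribution (R2), Kiran Dlamini is treated as also owning Sofia Dlamini's interest in Talon Mining NL, giving 22% + 59% = 81%.
Chain via Talon Mining NL → Granite Logistics SA → Bluewater Textiles S.p.A. (R1): 81% × 24% × 75% × 69% = 10.0602% of Northgate Industries Corp.

10.0602%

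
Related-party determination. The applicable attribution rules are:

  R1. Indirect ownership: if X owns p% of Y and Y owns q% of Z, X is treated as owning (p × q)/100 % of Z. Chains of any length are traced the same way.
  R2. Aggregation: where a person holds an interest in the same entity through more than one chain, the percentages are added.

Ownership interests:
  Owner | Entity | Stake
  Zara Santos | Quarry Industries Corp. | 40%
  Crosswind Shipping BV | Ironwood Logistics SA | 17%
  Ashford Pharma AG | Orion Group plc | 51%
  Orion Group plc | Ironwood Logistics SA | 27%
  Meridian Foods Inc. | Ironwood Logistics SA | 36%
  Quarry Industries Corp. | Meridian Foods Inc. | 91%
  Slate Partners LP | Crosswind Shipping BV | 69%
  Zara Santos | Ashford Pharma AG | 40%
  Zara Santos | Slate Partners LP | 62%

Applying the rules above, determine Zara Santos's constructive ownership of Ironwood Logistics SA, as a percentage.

25.8846%

Chain via Slate Partners LP → Crosswind Shipping BV (R1): 62% × 69% × 17% = 7.2726% of Ironwood Logistics SA.
Chain via Quarry Industries Corp. → Meridian Foods Inc. (R1): 40% × 91% × 36% = 13.104% of Ironwood Logistics SA.
Chain via Ashford Pharma AG → Orion Group plc (R1): 40% × 51% × 27% = 5.508% of Ironwood Logistics SA.
Aggregating (R2): 7.2726% + 13.104% + 5.508% = 25.8846%.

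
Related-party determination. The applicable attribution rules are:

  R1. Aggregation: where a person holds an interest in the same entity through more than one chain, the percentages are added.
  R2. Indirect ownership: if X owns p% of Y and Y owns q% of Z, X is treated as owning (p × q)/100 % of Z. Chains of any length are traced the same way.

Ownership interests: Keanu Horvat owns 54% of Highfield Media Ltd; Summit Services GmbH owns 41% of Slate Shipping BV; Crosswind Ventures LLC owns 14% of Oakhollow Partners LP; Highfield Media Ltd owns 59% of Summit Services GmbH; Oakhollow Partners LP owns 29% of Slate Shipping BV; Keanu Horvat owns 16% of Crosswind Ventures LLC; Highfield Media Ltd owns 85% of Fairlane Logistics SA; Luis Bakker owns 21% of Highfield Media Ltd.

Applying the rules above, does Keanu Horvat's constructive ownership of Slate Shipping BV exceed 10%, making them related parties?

Chain via Crosswind Ventures LLC → Oakhollow Partners LP (R2): 16% × 14% × 29% = 0.6496% of Slate Shipping BV.
Chain via Highfield Media Ltd → Summit Services GmbH (R2): 54% × 59% × 41% = 13.0626% of Slate Shipping BV.
Aggregating (R1): 0.6496% + 13.0626% = 13.7122%.
13.7122% exceeds the 10% threshold, so Keanu is a related party to Slate Shipping BV.

Yes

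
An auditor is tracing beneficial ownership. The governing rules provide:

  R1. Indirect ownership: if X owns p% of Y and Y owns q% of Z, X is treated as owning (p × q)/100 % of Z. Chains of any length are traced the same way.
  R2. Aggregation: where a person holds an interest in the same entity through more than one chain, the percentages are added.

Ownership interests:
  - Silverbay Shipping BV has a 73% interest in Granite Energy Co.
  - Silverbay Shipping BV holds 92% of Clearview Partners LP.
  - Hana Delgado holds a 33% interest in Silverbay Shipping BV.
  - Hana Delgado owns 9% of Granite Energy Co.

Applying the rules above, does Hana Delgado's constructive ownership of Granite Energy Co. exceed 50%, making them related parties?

Chain via Silverbay Shipping BV (R1): 33% × 73% = 24.09% of Granite Energy Co.
Direct interest in Granite Energy Co: 9%.
Aggregating (R2): 24.09% + 9% = 33.09%.
33.09% does not exceed the 50% threshold, so Hana is not a related party to Granite Energy Co.

No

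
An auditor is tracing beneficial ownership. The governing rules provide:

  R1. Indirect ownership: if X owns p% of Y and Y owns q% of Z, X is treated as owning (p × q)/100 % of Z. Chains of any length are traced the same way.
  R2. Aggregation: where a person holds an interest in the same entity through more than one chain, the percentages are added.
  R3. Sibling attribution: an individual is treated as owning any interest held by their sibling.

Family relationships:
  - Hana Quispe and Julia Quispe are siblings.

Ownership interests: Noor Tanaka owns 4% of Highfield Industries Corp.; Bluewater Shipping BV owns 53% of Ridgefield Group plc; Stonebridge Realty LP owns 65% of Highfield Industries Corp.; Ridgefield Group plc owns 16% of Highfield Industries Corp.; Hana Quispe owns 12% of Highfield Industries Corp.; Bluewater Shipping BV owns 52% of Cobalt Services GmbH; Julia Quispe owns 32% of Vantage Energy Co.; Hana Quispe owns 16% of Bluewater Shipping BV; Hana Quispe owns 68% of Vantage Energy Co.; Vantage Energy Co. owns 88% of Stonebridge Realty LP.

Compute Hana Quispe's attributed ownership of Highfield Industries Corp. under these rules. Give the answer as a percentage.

By sibling attribution (R3), Hana Quispe is treated as also owning Julia Quispe's interest in Vantage Energy Co, giving 68% + 32% = 100%.
Chain via Bluewater Shipping BV → Ridgefield Group plc (R1): 16% × 53% × 16% = 1.3568% of Highfield Industries Corp.
Chain via Vantage Energy Co. → Stonebridge Realty LP (R1): 100% × 88% × 65% = 57.2% of Highfield Industries Corp.
Direct interest in Highfield Industries Corp: 12%.
Aggregating (R2): 1.3568% + 57.2% + 12% = 70.5568%.

70.5568%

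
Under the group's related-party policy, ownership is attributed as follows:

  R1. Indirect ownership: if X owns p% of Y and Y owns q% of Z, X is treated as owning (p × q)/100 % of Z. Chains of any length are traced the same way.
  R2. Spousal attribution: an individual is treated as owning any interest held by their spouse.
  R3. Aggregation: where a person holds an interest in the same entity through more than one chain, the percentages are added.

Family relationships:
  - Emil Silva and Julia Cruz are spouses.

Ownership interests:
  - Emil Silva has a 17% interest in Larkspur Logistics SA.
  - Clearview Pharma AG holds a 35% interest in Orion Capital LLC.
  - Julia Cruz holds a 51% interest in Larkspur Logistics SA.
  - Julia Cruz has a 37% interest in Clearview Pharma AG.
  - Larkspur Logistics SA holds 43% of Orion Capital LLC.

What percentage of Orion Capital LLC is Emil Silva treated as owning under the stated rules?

By spousal attribution (R2), Emil Silva is treated as also owning Julia Cruz's interest in Larkspur Logistics SA, giving 17% + 51% = 68%.
By spousal attribution (R2), Emil Silva is treated as owning Julia Cruz's 37% interest in Clearview Pharma AG.
Chain via Larkspur Logistics SA (R1): 68% × 43% = 29.24% of Orion Capital LLC.
Chain via Clearview Pharma AG (R1): 37% × 35% = 12.95% of Orion Capital LLC.
Aggregating (R3): 29.24% + 12.95% = 42.19%.

42.19%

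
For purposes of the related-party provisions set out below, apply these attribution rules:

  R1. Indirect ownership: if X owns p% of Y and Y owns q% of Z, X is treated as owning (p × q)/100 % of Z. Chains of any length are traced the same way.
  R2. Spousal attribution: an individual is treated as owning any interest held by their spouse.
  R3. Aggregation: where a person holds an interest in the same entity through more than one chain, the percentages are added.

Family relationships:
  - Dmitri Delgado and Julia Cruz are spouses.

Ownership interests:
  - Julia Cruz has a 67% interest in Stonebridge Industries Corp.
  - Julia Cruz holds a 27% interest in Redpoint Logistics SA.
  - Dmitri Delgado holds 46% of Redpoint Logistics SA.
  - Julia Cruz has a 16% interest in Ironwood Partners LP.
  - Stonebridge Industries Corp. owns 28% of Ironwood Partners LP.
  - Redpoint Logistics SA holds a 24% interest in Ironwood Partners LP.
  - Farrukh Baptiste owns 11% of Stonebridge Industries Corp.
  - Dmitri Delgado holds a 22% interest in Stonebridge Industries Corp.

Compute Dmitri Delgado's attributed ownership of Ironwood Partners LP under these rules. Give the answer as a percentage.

58.44%

By spousal attribution (R2), Dmitri Delgado is treated as also owning Julia Cruz's interest in Redpoint Logistics SA, giving 46% + 27% = 73%.
By spousal attribution (R2), Dmitri Delgado is treated as also owning Julia Cruz's interest in Stonebridge Industries Corp, giving 22% + 67% = 89%.
By spousal attribution (R2), Dmitri Delgado is treated as owning Julia Cruz's 16% interest in Ironwood Partners LP.
Chain via Redpoint Logistics SA (R1): 73% × 24% = 17.52% of Ironwood Partners LP.
Chain via Stonebridge Industries Corp. (R1): 89% × 28% = 24.92% of Ironwood Partners LP.
Direct interest in Ironwood Partners LP: 16%.
Aggregating (R3): 17.52% + 24.92% + 16% = 58.44%.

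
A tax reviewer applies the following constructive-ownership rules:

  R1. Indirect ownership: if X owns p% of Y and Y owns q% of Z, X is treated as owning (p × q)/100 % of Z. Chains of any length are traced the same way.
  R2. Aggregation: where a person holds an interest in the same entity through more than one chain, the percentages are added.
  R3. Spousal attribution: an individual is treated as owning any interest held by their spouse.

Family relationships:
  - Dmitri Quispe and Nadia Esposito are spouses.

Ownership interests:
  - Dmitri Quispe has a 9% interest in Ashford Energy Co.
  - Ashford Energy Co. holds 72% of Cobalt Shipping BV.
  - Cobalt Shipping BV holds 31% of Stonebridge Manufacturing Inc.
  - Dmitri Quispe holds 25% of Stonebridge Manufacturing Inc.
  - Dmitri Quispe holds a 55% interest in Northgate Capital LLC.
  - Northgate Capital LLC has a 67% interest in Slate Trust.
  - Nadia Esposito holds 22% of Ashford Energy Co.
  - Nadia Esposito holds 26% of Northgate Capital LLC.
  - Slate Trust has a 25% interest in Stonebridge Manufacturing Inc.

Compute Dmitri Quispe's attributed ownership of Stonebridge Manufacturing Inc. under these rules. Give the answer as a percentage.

45.4867%

By spousal attribution (R3), Dmitri Quispe is treated as also owning Nadia Esposito's interest in Ashford Energy Co, giving 9% + 22% = 31%.
By spousal attribution (R3), Dmitri Quispe is treated as also owning Nadia Esposito's interest in Northgate Capital LLC, giving 55% + 26% = 81%.
Chain via Ashford Energy Co. → Cobalt Shipping BV (R1): 31% × 72% × 31% = 6.9192% of Stonebridge Manufacturing Inc.
Chain via Northgate Capital LLC → Slate Trust (R1): 81% × 67% × 25% = 13.5675% of Stonebridge Manufacturing Inc.
Direct interest in Stonebridge Manufacturing Inc: 25%.
Aggregating (R2): 6.9192% + 13.5675% + 25% = 45.4867%.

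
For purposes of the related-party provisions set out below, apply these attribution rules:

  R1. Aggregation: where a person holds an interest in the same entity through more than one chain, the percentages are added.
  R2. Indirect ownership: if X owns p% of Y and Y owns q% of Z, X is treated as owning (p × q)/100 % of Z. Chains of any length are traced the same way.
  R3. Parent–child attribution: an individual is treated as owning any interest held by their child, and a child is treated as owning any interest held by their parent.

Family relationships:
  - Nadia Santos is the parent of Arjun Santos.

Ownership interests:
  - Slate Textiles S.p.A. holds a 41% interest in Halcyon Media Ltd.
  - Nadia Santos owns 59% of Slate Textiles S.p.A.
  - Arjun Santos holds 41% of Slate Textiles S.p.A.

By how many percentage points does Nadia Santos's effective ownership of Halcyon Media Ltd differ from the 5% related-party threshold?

36

By parent–child attribution (R3), Nadia Santos is treated as also owning Arjun Santos's interest in Slate Textiles S.p.A, giving 59% + 41% = 100%.
Chain via Slate Textiles S.p.A. (R2): 100% × 41% = 41% of Halcyon Media Ltd.
41% exceeds the 5% threshold by 36 percentage points.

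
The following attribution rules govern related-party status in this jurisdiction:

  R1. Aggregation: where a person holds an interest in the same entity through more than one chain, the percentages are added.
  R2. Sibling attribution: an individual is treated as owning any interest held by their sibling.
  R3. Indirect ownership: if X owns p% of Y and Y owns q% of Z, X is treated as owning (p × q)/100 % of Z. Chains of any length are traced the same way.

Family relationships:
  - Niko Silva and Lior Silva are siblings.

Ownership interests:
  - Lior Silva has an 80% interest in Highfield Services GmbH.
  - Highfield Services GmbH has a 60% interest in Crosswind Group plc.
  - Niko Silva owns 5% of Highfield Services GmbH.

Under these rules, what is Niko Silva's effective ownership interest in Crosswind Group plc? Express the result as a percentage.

By sibling attribution (R2), Niko Silva is treated as also owning Lior Silva's interest in Highfield Services GmbH, giving 5% + 80% = 85%.
Chain via Highfield Services GmbH (R3): 85% × 60% = 51% of Crosswind Group plc.

51%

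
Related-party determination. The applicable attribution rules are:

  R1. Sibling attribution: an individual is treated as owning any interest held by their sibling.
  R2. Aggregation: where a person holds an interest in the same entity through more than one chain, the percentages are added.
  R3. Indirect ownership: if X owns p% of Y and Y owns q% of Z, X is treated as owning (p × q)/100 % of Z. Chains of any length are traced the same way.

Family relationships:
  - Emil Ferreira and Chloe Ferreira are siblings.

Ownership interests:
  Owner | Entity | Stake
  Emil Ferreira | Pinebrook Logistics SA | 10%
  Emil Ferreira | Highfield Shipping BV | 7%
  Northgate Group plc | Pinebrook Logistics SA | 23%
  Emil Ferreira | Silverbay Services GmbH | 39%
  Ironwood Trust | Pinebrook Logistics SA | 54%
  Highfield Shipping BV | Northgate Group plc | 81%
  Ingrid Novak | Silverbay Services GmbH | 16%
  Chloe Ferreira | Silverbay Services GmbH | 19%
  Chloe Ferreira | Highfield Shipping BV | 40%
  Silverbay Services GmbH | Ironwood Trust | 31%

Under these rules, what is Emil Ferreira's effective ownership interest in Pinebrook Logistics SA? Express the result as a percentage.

By sibling attribution (R1), Emil Ferreira is treated as also owning Chloe Ferreira's interest in Silverbay Services GmbH, giving 39% + 19% = 58%.
By sibling attribution (R1), Emil Ferreira is treated as also owning Chloe Ferreira's interest in Highfield Shipping BV, giving 7% + 40% = 47%.
Chain via Silverbay Services GmbH → Ironwood Trust (R3): 58% × 31% × 54% = 9.7092% of Pinebrook Logistics SA.
Chain via Highfield Shipping BV → Northgate Group plc (R3): 47% × 81% × 23% = 8.7561% of Pinebrook Logistics SA.
Direct interest in Pinebrook Logistics SA: 10%.
Aggregating (R2): 9.7092% + 8.7561% + 10% = 28.4653%.

28.4653%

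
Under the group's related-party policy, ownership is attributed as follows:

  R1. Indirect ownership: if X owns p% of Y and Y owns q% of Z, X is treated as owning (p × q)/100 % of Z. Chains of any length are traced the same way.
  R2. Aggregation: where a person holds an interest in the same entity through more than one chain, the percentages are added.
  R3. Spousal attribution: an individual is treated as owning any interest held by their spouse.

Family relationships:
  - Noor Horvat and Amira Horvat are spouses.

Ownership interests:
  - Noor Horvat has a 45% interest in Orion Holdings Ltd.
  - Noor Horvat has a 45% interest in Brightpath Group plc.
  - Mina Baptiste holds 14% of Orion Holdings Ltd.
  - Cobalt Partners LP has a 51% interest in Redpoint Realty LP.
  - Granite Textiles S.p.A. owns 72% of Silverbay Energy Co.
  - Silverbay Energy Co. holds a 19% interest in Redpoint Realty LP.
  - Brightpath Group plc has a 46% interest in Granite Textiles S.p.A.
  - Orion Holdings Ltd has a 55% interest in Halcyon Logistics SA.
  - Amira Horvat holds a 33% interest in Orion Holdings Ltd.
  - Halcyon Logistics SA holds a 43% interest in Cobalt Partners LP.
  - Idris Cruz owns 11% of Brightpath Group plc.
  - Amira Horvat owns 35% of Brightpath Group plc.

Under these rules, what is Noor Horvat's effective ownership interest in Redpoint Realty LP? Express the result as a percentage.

14.44221%

By spousal attribution (R3), Noor Horvat is treated as also owning Amira Horvat's interest in Brightpath Group plc, giving 45% + 35% = 80%.
By spousal attribution (R3), Noor Horvat is treated as also owning Amira Horvat's interest in Orion Holdings Ltd, giving 45% + 33% = 78%.
Chain via Brightpath Group plc → Granite Textiles S.p.A. → Silverbay Energy Co. (R1): 80% × 46% × 72% × 19% = 5.03424% of Redpoint Realty LP.
Chain via Orion Holdings Ltd → Halcyon Logistics SA → Cobalt Partners LP (R1): 78% × 55% × 43% × 51% = 9.40797% of Redpoint Realty LP.
Aggregating (R2): 5.03424% + 9.40797% = 14.44221%.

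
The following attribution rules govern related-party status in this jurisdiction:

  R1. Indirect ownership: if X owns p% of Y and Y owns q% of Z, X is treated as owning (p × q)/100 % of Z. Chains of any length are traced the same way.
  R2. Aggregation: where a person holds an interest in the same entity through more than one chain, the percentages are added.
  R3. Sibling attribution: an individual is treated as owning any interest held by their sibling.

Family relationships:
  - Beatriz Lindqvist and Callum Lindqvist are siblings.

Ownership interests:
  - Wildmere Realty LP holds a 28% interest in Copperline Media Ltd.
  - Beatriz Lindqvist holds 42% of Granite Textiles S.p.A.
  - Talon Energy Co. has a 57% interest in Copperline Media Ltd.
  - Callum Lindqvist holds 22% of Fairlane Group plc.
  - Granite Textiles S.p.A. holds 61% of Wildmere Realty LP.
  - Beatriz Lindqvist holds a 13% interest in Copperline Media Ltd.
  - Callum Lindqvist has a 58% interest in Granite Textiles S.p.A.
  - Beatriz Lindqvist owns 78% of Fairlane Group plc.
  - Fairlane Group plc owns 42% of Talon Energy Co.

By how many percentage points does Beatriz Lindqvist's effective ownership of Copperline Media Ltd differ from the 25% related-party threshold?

By sibling attribution (R3), Beatriz Lindqvist is treated as also owning Callum Lindqvist's interest in Fairlane Group plc, giving 78% + 22% = 100%.
By sibling attribution (R3), Beatriz Lindqvist is treated as also owning Callum Lindqvist's interest in Granite Textiles S.p.A, giving 42% + 58% = 100%.
Chain via Fairlane Group plc → Talon Energy Co. (R1): 100% × 42% × 57% = 23.94% of Copperline Media Ltd.
Chain via Granite Textiles S.p.A. → Wildmere Realty LP (R1): 100% × 61% × 28% = 17.08% of Copperline Media Ltd.
Direct interest in Copperline Media Ltd: 13%.
Aggregating (R2): 23.94% + 17.08% + 13% = 54.02%.
54.02% exceeds the 25% threshold by 29.02 percentage points.

29.02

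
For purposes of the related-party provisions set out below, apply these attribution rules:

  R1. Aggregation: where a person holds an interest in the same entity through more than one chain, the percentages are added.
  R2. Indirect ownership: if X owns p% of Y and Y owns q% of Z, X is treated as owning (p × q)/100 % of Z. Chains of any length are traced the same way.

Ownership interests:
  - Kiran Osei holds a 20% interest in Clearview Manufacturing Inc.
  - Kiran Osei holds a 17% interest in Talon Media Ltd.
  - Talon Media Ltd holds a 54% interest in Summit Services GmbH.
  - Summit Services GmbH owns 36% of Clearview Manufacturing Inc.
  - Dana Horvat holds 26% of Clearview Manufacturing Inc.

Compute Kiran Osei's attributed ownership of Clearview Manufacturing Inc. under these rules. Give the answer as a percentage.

Chain via Talon Media Ltd → Summit Services GmbH (R2): 17% × 54% × 36% = 3.3048% of Clearview Manufacturing Inc.
Direct interest in Clearview Manufacturing Inc: 20%.
Aggregating (R1): 3.3048% + 20% = 23.3048%.

23.3048%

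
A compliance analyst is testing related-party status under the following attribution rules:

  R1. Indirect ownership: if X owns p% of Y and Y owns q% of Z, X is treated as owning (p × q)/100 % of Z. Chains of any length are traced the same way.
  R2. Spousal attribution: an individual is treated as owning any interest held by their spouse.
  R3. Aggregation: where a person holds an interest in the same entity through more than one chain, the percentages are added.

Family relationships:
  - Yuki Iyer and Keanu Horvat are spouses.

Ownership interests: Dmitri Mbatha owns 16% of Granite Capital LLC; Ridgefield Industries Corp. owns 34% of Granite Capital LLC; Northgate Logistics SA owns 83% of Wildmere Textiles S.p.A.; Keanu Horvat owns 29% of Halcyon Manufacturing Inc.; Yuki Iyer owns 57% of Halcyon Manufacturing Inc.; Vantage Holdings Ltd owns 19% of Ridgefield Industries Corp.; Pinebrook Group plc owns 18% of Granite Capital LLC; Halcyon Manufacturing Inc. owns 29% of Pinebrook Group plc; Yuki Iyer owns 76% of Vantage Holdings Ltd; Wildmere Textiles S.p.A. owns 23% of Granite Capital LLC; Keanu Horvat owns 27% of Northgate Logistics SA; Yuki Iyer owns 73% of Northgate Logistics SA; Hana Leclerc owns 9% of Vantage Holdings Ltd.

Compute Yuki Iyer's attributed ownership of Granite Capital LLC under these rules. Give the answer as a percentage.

By spousal attribution (R2), Yuki Iyer is treated as also owning Keanu Horvat's interest in Halcyon Manufacturing Inc, giving 57% + 29% = 86%.
By spousal attribution (R2), Yuki Iyer is treated as also owning Keanu Horvat's interest in Northgate Logistics SA, giving 73% + 27% = 100%.
Chain via Vantage Holdings Ltd → Ridgefield Industries Corp. (R1): 76% × 19% × 34% = 4.9096% of Granite Capital LLC.
Chain via Halcyon Manufacturing Inc. → Pinebrook Group plc (R1): 86% × 29% × 18% = 4.4892% of Granite Capital LLC.
Chain via Northgate Logistics SA → Wildmere Textiles S.p.A. (R1): 100% × 83% × 23% = 19.09% of Granite Capital LLC.
Aggregating (R3): 4.9096% + 4.4892% + 19.09% = 28.4888%.

28.4888%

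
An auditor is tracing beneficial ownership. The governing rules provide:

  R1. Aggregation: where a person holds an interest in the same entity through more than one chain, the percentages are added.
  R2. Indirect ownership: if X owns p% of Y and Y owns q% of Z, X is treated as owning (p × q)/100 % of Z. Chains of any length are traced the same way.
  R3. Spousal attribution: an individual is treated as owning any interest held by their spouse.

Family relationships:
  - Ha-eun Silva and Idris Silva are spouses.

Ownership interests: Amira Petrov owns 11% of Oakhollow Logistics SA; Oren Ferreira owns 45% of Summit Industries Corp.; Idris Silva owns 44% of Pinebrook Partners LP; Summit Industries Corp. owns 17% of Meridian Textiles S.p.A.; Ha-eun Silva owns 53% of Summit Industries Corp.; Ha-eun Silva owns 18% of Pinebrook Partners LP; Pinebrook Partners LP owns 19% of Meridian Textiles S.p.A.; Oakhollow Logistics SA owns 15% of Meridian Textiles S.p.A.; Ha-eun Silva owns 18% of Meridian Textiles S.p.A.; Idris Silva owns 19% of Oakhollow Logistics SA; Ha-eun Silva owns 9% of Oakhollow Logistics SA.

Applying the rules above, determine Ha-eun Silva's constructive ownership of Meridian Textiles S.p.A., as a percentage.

42.99%

By spousal attribution (R3), Ha-eun Silva is treated as also owning Idris Silva's interest in Oakhollow Logistics SA, giving 9% + 19% = 28%.
By spousal attribution (R3), Ha-eun Silva is treated as also owning Idris Silva's interest in Pinebrook Partners LP, giving 18% + 44% = 62%.
Chain via Oakhollow Logistics SA (R2): 28% × 15% = 4.2% of Meridian Textiles S.p.A.
Chain via Pinebrook Partners LP (R2): 62% × 19% = 11.78% of Meridian Textiles S.p.A.
Chain via Summit Industries Corp. (R2): 53% × 17% = 9.01% of Meridian Textiles S.p.A.
Direct interest in Meridian Textiles S.p.A: 18%.
Aggregating (R1): 4.2% + 11.78% + 9.01% + 18% = 42.99%.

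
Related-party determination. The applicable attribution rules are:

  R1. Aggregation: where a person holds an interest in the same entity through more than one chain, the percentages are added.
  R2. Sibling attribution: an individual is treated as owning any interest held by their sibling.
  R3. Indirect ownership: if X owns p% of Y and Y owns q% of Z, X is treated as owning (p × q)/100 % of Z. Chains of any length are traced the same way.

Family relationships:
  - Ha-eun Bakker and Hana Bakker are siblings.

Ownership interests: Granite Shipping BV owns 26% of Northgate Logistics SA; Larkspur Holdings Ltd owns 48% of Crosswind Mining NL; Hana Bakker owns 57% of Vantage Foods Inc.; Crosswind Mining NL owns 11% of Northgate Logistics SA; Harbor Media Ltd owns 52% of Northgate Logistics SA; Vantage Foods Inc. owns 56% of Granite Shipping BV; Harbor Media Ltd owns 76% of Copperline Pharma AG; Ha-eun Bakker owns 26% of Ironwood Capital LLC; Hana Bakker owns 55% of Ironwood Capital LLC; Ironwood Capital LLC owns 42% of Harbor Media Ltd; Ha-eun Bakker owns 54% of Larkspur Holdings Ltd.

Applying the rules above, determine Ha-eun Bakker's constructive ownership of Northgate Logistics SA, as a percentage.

28.8408%

By sibling attribution (R2), Ha-eun Bakker is treated as also owning Hana Bakker's interest in Ironwood Capital LLC, giving 26% + 55% = 81%.
By sibling attribution (R2), Ha-eun Bakker is treated as owning Hana Bakker's 57% interest in Vantage Foods Inc.
Chain via Larkspur Holdings Ltd → Crosswind Mining NL (R3): 54% × 48% × 11% = 2.8512% of Northgate Logistics SA.
Chain via Ironwood Capital LLC → Harbor Media Ltd (R3): 81% × 42% × 52% = 17.6904% of Northgate Logistics SA.
Chain via Vantage Foods Inc. → Granite Shipping BV (R3): 57% × 56% × 26% = 8.2992% of Northgate Logistics SA.
Aggregating (R1): 2.8512% + 17.6904% + 8.2992% = 28.8408%.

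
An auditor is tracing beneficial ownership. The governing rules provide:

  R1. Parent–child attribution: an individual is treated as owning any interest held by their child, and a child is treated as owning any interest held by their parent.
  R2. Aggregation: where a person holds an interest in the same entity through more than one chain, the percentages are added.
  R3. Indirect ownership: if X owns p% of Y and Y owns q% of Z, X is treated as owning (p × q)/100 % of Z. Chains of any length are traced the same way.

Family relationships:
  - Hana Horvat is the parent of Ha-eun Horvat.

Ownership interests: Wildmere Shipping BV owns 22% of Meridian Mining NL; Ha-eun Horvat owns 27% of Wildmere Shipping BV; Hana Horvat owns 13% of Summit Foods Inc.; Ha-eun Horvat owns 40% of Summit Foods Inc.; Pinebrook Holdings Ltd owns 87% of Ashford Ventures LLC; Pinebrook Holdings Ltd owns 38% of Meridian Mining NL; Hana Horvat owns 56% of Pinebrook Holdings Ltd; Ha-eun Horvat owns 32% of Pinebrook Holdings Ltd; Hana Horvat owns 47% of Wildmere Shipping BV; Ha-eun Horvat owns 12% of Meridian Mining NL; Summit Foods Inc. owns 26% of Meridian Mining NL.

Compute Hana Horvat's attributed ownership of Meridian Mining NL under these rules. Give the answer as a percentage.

75.5%

By parent–child attribution (R1), Hana Horvat is treated as also owning Ha-eun Horvat's interest in Pinebrook Holdings Ltd, giving 56% + 32% = 88%.
By parent–child attribution (R1), Hana Horvat is treated as also owning Ha-eun Horvat's interest in Wildmere Shipping BV, giving 47% + 27% = 74%.
By parent–child attribution (R1), Hana Horvat is treated as also owning Ha-eun Horvat's interest in Summit Foods Inc, giving 13% + 40% = 53%.
By parent–child attribution (R1), Hana Horvat is treated as owning Ha-eun Horvat's 12% interest in Meridian Mining NL.
Chain via Pinebrook Holdings Ltd (R3): 88% × 38% = 33.44% of Meridian Mining NL.
Chain via Wildmere Shipping BV (R3): 74% × 22% = 16.28% of Meridian Mining NL.
Chain via Summit Foods Inc. (R3): 53% × 26% = 13.78% of Meridian Mining NL.
Direct interest in Meridian Mining NL: 12%.
Aggregating (R2): 33.44% + 16.28% + 13.78% + 12% = 75.5%.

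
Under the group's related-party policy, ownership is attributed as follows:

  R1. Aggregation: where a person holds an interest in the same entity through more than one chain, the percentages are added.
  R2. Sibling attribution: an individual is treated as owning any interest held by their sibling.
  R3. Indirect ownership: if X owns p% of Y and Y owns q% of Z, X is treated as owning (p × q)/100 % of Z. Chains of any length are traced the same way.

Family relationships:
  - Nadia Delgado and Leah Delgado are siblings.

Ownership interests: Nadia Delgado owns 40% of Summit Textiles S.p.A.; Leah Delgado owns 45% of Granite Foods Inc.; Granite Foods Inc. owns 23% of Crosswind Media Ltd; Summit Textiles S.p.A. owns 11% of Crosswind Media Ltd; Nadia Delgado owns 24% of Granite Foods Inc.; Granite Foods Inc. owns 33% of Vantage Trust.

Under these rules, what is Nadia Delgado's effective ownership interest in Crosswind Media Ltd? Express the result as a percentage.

By sibling attribution (R2), Nadia Delgado is treated as also owning Leah Delgado's interest in Granite Foods Inc, giving 24% + 45% = 69%.
Chain via Summit Textiles S.p.A. (R3): 40% × 11% = 4.4% of Crosswind Media Ltd.
Chain via Granite Foods Inc. (R3): 69% × 23% = 15.87% of Crosswind Media Ltd.
Aggregating (R1): 4.4% + 15.87% = 20.27%.

20.27%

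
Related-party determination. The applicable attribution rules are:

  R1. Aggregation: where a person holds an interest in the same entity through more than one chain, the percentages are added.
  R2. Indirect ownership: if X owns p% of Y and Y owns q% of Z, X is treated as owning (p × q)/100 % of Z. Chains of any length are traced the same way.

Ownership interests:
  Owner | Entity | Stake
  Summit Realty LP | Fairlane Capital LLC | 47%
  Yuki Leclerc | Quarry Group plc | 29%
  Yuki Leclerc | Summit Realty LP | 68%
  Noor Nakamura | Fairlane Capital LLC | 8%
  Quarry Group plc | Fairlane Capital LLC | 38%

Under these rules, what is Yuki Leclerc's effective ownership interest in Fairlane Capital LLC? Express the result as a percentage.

42.98%

Chain via Quarry Group plc (R2): 29% × 38% = 11.02% of Fairlane Capital LLC.
Chain via Summit Realty LP (R2): 68% × 47% = 31.96% of Fairlane Capital LLC.
Aggregating (R1): 11.02% + 31.96% = 42.98%.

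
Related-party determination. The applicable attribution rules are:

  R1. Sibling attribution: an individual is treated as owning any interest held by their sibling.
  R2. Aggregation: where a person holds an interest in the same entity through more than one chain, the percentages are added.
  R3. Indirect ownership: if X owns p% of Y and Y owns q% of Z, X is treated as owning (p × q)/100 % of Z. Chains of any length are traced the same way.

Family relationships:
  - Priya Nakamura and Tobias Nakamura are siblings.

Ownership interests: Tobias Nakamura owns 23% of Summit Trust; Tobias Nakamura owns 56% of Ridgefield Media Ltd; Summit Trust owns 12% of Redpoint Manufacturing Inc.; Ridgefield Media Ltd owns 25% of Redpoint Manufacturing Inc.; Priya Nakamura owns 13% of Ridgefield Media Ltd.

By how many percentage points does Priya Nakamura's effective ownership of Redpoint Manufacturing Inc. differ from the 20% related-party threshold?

By sibling attribution (R1), Priya Nakamura is treated as also owning Tobias Nakamura's interest in Ridgefield Media Ltd, giving 13% + 56% = 69%.
By sibling attribution (R1), Priya Nakamura is treated as owning Tobias Nakamura's 23% interest in Summit Trust.
Chain via Ridgefield Media Ltd (R3): 69% × 25% = 17.25% of Redpoint Manufacturing Inc.
Chain via Summit Trust (R3): 23% × 12% = 2.76% of Redpoint Manufacturing Inc.
Aggregating (R2): 17.25% + 2.76% = 20.01%.
20.01% exceeds the 20% threshold by 0.01 percentage points.

0.01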